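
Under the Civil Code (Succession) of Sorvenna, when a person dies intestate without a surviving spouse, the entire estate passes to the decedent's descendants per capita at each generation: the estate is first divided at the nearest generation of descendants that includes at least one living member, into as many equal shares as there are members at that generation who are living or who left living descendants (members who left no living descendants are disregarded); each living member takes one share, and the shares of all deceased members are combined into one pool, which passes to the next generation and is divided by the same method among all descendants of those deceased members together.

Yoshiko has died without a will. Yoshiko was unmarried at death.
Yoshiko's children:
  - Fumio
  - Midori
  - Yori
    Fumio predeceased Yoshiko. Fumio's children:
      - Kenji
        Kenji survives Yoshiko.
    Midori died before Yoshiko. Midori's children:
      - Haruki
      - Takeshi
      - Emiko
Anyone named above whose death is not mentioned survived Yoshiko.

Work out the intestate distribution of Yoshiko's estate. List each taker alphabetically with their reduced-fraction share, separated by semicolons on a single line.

There is no surviving spouse, so the entire estate passes to Yoshiko's descendants per capita at each generation.
At generation 1 (Fumio, Midori, Yori) there are 3 shares of (1)/3 = 1/3 each.
Living: Yori — each takes 1/3.
Deceased: Fumio and Midori. Their combined 2/3 is pooled and carried to generation 2.
At generation 2 (Kenji, Haruki, Takeshi, Emiko) there are 4 shares of (2/3)/4 = 1/6 each.
Living: Kenji, Haruki, Takeshi, and Emiko — each takes 1/6.

Emiko 1/6; Haruki 1/6; Kenji 1/6; Takeshi 1/6; Yori 1/3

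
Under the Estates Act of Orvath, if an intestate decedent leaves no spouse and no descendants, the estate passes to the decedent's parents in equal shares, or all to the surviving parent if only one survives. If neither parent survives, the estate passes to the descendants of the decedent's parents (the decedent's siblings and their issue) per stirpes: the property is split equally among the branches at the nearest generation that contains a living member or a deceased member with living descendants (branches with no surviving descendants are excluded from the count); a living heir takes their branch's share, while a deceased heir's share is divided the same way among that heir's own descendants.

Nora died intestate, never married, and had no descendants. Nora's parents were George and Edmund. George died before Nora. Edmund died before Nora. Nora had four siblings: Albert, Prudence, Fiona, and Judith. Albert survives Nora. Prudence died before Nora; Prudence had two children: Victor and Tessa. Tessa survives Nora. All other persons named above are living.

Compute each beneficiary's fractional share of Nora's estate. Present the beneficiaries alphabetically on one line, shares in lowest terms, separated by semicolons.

Albert 1/4; Fiona 1/4; Judith 1/4; Tessa 1/8; Victor 1/8

Neither parent survives and there are no descendants, so the estate passes to Nora's siblings and their issue per stirpes.
The estate is divided into 4 equal shares of 1/4 among Albert, Prudence, Fiona, Judith.
Albert is living and takes 1/4.
Prudence predeceased; the 1/4 allotted to Prudence's branch passes to Prudence's issue by representation.
The 1/4 is divided into 2 equal shares of 1/8 among Victor, Tessa.
Victor is living and takes 1/8.
Tessa is living and takes 1/8.
Fiona is living and takes 1/4.
Judith is living and takes 1/4.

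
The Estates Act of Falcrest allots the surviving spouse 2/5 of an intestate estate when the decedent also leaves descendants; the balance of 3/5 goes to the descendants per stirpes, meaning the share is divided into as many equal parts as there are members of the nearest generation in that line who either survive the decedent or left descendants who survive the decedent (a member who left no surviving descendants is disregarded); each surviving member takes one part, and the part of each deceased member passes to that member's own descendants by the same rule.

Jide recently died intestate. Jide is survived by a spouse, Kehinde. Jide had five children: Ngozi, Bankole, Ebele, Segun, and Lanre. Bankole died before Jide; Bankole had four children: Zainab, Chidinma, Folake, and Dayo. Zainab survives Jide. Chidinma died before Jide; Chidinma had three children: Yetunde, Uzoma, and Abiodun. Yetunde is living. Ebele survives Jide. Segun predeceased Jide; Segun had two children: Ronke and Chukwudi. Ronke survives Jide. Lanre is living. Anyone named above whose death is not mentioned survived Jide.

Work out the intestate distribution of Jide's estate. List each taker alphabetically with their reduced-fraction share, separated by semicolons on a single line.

Abiodun 1/100; Chukwudi 3/50; Dayo 3/100; Ebele 3/25; Folake 3/100; Kehinde 2/5; Lanre 3/25; Ngozi 3/25; Ronke 3/50; Uzoma 1/100; Yetunde 1/100; Zainab 3/100

Kehinde, as surviving spouse, takes 2/5.
The remaining 3/5 passes to Jide's descendants per stirpes.
The 3/5 is divided into 5 equal shares of 3/25 among Ngozi, Bankole, Ebele, Segun, Lanre.
Ngozi is living and takes 3/25.
Bankole predeceased; the 3/25 allotted to Bankole's branch passes to Bankole's issue by representation.
The 3/25 is divided into 4 equal shares of 3/100 among Zainab, Chidinma, Folake, Dayo.
Zainab is living and takes 3/100.
Chidinma predeceased; the 3/100 allotted to Chidinma's branch passes to Chidinma's issue by representation.
The 3/100 is divided into 3 equal shares of 1/100 among Yetunde, Uzoma, Abiodun.
Yetunde is living and takes 1/100.
Uzoma is living and takes 1/100.
Abiodun is living and takes 1/100.
Folake is living and takes 3/100.
Dayo is living and takes 3/100.
Ebele is living and takes 3/25.
Segun predeceased; the 3/25 allotted to Segun's branch passes to Segun's issue by representation.
The 3/25 is divided into 2 equal shares of 3/50 among Ronke, Chukwudi.
Ronke is living and takes 3/50.
Chukwudi is living and takes 3/50.
Lanre is living and takes 3/25.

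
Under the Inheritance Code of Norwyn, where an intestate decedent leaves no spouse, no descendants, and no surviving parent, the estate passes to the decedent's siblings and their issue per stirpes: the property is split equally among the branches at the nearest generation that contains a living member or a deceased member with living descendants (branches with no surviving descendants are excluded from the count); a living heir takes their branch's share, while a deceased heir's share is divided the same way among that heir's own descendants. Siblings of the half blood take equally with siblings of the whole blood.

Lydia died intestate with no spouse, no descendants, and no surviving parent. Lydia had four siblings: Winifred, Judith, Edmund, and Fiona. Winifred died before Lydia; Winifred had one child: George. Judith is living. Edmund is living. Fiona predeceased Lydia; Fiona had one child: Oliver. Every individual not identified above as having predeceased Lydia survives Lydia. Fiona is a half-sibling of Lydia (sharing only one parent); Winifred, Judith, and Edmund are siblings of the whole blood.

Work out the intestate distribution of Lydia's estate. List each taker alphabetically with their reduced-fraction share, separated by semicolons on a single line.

Edmund 1/4; George 1/4; Judith 1/4; Oliver 1/4

No spouse, descendants, or parent survives, so the estate passes to Lydia's siblings per stirpes.
Half-blood and whole-blood siblings take equally under the stated rule.
The estate is divided into 4 equal shares of 1/4 among Winifred, Judith, Edmund, Fiona.
Winifred predeceased; the 1/4 allotted to Winifred's branch passes to Winifred's issue by representation.
George is the sole taker at this level and receives the full 1/4.
Judith is living and takes 1/4.
Edmund is living and takes 1/4.
Fiona predeceased; the 1/4 allotted to Fiona's branch passes to Fiona's issue by representation.
Oliver is the sole taker at this level and receives the full 1/4.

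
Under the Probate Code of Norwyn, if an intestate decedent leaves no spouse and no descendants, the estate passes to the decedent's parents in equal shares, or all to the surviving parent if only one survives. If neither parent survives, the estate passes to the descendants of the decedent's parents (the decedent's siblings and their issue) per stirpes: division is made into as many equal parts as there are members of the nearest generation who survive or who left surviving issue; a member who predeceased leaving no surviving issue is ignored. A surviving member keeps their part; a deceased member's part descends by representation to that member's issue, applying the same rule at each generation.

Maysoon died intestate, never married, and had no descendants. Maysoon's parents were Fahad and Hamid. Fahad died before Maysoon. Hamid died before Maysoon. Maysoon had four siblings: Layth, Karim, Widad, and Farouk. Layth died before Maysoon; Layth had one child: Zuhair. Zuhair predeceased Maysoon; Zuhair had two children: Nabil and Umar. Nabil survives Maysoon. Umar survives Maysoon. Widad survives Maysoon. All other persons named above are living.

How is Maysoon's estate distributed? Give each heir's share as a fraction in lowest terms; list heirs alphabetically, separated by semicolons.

Farouk 1/4; Karim 1/4; Nabil 1/8; Umar 1/8; Widad 1/4

Neither parent survives and there are no descendants, so the estate passes to Maysoon's siblings and their issue per stirpes.
The estate is divided into 4 equal shares of 1/4 among Layth, Karim, Widad, Farouk.
Layth predeceased; the 1/4 allotted to Layth's branch passes to Layth's issue by representation.
Zuhair's line is the sole branch at this level, so the full 1/4 passes to Zuhair's issue by representation.
The 1/4 is divided into 2 equal shares of 1/8 among Nabil, Umar.
Nabil is living and takes 1/8.
Umar is living and takes 1/8.
Karim is living and takes 1/4.
Widad is living and takes 1/4.
Farouk is living and takes 1/4.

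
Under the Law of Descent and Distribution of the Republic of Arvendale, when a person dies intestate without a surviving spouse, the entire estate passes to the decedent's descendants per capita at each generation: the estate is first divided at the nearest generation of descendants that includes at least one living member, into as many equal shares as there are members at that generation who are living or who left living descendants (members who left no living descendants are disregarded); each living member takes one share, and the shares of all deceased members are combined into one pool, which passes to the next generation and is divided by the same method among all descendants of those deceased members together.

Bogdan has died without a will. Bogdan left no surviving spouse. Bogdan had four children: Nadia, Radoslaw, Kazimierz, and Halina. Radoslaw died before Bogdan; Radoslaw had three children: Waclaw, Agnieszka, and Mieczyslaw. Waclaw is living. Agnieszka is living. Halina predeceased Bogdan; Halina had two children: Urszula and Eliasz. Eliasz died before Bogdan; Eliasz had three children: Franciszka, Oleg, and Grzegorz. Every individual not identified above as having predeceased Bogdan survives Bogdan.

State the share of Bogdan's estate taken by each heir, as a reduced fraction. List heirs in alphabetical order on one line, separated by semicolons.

Agnieszka 1/10; Franciszka 1/30; Grzegorz 1/30; Kazimierz 1/4; Mieczyslaw 1/10; Nadia 1/4; Oleg 1/30; Urszula 1/10; Waclaw 1/10

There is no surviving spouse, so the entire estate passes to Bogdan's descendants per capita at each generation.
At generation 1 (Nadia, Radoslaw, Kazimierz, Halina) there are 4 shares of (1)/4 = 1/4 each.
Living: Nadia and Kazimierz — each takes 1/4.
Deceased: Radoslaw and Halina. Their combined 1/2 is pooled and carried to generation 2.
At generation 2 (Waclaw, Agnieszka, Mieczyslaw, Urszula, Eliasz) there are 5 shares of (1/2)/5 = 1/10 each.
Living: Waclaw, Agnieszka, Mieczyslaw, and Urszula — each takes 1/10.
Deceased: Eliasz. That 1/10 share is carried to generation 3.
At generation 3 (Franciszka, Oleg, Grzegorz) there are 3 shares of (1/10)/3 = 1/30 each.
Living: Franciszka, Oleg, and Grzegorz — each takes 1/30.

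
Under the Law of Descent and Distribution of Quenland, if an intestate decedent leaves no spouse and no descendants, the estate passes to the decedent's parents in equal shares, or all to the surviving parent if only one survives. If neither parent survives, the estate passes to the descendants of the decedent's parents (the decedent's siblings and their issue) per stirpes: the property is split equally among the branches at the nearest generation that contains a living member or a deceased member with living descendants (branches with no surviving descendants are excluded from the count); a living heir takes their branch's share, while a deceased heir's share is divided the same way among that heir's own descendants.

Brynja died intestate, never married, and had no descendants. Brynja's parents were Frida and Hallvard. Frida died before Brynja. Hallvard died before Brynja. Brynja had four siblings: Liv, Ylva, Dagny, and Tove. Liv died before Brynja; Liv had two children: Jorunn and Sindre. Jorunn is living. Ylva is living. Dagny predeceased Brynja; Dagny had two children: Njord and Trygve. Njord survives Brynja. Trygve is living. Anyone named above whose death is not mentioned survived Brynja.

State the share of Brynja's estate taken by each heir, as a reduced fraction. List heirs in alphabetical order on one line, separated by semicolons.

Jorunn 1/8; Njord 1/8; Sindre 1/8; Tove 1/4; Trygve 1/8; Ylva 1/4

Neither parent survives and there are no descendants, so the estate passes to Brynja's siblings and their issue per stirpes.
The estate is divided into 4 equal shares of 1/4 among Liv, Ylva, Dagny, Tove.
Liv predeceased; the 1/4 allotted to Liv's branch passes to Liv's issue by representation.
The 1/4 is divided into 2 equal shares of 1/8 among Jorunn, Sindre.
Jorunn is living and takes 1/8.
Sindre is living and takes 1/8.
Ylva is living and takes 1/4.
Dagny predeceased; the 1/4 allotted to Dagny's branch passes to Dagny's issue by representation.
The 1/4 is divided into 2 equal shares of 1/8 among Njord, Trygve.
Njord is living and takes 1/8.
Trygve is living and takes 1/8.
Tove is living and takes 1/4.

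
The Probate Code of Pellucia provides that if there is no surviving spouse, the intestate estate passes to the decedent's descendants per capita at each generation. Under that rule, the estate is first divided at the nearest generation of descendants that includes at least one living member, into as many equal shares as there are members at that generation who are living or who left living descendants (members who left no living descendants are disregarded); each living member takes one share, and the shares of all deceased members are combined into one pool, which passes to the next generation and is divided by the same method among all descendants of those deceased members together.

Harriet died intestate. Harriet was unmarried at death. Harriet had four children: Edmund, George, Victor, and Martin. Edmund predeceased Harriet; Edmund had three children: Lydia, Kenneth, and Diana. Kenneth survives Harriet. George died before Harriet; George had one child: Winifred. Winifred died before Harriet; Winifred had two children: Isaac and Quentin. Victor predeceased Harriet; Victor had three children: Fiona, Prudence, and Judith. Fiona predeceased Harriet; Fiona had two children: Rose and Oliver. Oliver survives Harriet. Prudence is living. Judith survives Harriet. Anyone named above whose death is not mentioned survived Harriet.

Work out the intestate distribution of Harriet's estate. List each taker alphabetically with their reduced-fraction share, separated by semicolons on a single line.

There is no surviving spouse, so the entire estate passes to Harriet's descendants per capita at each generation.
At generation 1 (Edmund, George, Victor, Martin) there are 4 shares of (1)/4 = 1/4 each.
Living: Martin — each takes 1/4.
Deceased: Edmund, George, and Victor. Their combined 3/4 is pooled and carried to generation 2.
At generation 2 (Lydia, Kenneth, Diana, Winifred, Fiona, Prudence, Judith) there are 7 shares of (3/4)/7 = 3/28 each.
Living: Lydia, Kenneth, Diana, Prudence, and Judith — each takes 3/28.
Deceased: Winifred and Fiona. Their combined 3/14 is pooled and carried to generation 3.
At generation 3 (Isaac, Quentin, Rose, Oliver) there are 4 shares of (3/14)/4 = 3/56 each.
Living: Isaac, Quentin, Rose, and Oliver — each takes 3/56.

Diana 3/28; Isaac 3/56; Judith 3/28; Kenneth 3/28; Lydia 3/28; Martin 1/4; Oliver 3/56; Prudence 3/28; Quentin 3/56; Rose 3/56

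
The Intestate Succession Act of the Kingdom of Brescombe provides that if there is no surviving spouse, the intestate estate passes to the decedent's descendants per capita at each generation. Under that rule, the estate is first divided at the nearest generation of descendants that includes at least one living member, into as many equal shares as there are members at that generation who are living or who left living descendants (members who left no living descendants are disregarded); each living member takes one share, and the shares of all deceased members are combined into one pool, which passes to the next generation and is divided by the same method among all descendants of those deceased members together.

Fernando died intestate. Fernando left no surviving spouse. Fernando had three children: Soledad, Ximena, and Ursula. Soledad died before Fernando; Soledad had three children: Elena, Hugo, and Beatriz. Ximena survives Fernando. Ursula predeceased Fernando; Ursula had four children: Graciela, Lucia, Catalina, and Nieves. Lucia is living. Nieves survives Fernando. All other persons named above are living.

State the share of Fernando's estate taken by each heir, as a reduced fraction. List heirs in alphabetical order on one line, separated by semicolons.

There is no surviving spouse, so the entire estate passes to Fernando's descendants per capita at each generation.
At generation 1 (Soledad, Ximena, Ursula) there are 3 shares of (1)/3 = 1/3 each.
Living: Ximena — each takes 1/3.
Deceased: Soledad and Ursula. Their combined 2/3 is pooled and carried to generation 2.
At generation 2 (Elena, Hugo, Beatriz, Graciela, Lucia, Catalina, Nieves) there are 7 shares of (2/3)/7 = 2/21 each.
Living: Elena, Hugo, Beatriz, Graciela, Lucia, Catalina, and Nieves — each takes 2/21.

Beatriz 2/21; Catalina 2/21; Elena 2/21; Graciela 2/21; Hugo 2/21; Lucia 2/21; Nieves 2/21; Ximena 1/3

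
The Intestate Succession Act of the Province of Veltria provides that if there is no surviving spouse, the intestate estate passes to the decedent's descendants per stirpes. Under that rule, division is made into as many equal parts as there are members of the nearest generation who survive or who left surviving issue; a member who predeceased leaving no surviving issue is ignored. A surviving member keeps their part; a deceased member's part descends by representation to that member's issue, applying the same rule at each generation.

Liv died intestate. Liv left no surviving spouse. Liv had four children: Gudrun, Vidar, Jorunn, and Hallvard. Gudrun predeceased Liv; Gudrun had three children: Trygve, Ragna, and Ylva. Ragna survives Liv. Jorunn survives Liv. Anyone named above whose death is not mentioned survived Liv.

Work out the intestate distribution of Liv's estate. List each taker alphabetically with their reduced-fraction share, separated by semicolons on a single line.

Hallvard 1/4; Jorunn 1/4; Ragna 1/12; Trygve 1/12; Vidar 1/4; Ylva 1/12

There is no surviving spouse, so the entire estate passes to Liv's descendants per stirpes.
The estate is divided into 4 equal shares of 1/4 among Gudrun, Vidar, Jorunn, Hallvard.
Gudrun predeceased; the 1/4 allotted to Gudrun's branch passes to Gudrun's issue by representation.
The 1/4 is divided into 3 equal shares of 1/12 among Trygve, Ragna, Ylva.
Trygve is living and takes 1/12.
Ragna is living and takes 1/12.
Ylva is living and takes 1/12.
Vidar is living and takes 1/4.
Jorunn is living and takes 1/4.
Hallvard is living and takes 1/4.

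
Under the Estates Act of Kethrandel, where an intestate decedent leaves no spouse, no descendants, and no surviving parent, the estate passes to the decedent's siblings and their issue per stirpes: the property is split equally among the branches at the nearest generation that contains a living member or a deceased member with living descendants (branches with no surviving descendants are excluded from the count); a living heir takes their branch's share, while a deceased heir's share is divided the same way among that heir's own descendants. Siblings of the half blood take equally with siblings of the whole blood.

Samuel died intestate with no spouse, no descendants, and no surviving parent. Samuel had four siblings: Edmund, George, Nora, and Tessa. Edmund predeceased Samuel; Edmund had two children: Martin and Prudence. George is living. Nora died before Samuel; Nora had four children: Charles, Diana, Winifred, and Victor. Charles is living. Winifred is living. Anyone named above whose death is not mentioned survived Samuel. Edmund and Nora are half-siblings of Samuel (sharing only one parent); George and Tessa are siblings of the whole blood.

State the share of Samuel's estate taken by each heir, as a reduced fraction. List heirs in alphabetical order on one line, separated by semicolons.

No spouse, descendants, or parent survives, so the estate passes to Samuel's siblings per stirpes.
Half-blood and whole-blood siblings take equally under the stated rule.
The estate is divided into 4 equal shares of 1/4 among Edmund, George, Nora, Tessa.
Edmund predeceased; the 1/4 allotted to Edmund's branch passes to Edmund's issue by representation.
The 1/4 is divided into 2 equal shares of 1/8 among Martin, Prudence.
Martin is living and takes 1/8.
Prudence is living and takes 1/8.
George is living and takes 1/4.
Nora predeceased; the 1/4 allotted to Nora's branch passes to Nora's issue by representation.
The 1/4 is divided into 4 equal shares of 1/16 among Charles, Diana, Winifred, Victor.
Charles is living and takes 1/16.
Diana is living and takes 1/16.
Winifred is living and takes 1/16.
Victor is living and takes 1/16.
Tessa is living and takes 1/4.

Charles 1/16; Diana 1/16; George 1/4; Martin 1/8; Prudence 1/8; Tessa 1/4; Victor 1/16; Winifred 1/16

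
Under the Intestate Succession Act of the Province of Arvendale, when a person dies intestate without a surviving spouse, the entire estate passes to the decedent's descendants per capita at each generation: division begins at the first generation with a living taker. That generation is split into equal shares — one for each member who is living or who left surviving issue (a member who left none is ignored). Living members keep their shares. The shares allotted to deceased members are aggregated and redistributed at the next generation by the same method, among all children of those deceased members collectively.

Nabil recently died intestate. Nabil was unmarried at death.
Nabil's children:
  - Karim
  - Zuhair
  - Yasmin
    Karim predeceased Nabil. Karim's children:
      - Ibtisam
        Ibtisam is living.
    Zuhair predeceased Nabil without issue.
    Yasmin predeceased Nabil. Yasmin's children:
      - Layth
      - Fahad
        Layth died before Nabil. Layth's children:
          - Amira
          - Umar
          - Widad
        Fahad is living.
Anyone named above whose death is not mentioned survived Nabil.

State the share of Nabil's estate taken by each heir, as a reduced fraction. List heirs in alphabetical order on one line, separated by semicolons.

There is no surviving spouse, so the entire estate passes to Nabil's descendants per capita at each generation.
No one at generation 1 (Karim, Yasmin) is living; moving to the next generation.
At generation 2 (Ibtisam, Layth, Fahad) there are 3 shares of (1)/3 = 1/3 each.
Living: Ibtisam and Fahad — each takes 1/3.
Deceased: Layth. That 1/3 share is carried to generation 3.
At generation 3 (Amira, Umar, Widad) there are 3 shares of (1/3)/3 = 1/9 each.
Living: Amira, Umar, and Widad — each takes 1/9.

Amira 1/9; Fahad 1/3; Ibtisam 1/3; Umar 1/9; Widad 1/9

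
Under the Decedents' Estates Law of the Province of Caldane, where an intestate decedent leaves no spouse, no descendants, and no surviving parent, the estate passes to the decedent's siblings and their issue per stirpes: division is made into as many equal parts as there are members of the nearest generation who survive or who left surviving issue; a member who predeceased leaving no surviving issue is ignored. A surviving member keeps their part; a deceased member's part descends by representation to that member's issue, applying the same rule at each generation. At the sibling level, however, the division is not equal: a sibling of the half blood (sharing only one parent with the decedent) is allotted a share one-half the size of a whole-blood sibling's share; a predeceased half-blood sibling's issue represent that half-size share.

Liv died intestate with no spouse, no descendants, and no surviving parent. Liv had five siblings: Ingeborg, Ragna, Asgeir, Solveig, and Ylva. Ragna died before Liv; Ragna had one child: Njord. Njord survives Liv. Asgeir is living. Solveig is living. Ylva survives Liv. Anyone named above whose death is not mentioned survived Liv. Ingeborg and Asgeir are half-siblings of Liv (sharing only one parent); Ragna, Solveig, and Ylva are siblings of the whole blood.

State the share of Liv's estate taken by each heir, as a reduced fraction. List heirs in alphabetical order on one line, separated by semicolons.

Asgeir 1/8; Ingeborg 1/8; Njord 1/4; Solveig 1/4; Ylva 1/4

No spouse, descendants, or parent survives, so the estate passes to Liv's siblings per stirpes.
Half-blood siblings count for one-half the weight of whole-blood siblings at the initial division.
Dividing 1 in proportion to weights (total weight 4): Ingeborg (weight 1/2) → 1/8; Ragna (weight 1) → 1/4; Asgeir (weight 1/2) → 1/8; Solveig (weight 1) → 1/4; Ylva (weight 1) → 1/4.
Ingeborg is living and takes 1/8.
Ragna predeceased; the 1/4 allotted to Ragna's branch passes to Ragna's issue by representation.
Njord is the sole taker at this level and receives the full 1/4.
Asgeir is living and takes 1/8.
Solveig is living and takes 1/4.
Ylva is living and takes 1/4.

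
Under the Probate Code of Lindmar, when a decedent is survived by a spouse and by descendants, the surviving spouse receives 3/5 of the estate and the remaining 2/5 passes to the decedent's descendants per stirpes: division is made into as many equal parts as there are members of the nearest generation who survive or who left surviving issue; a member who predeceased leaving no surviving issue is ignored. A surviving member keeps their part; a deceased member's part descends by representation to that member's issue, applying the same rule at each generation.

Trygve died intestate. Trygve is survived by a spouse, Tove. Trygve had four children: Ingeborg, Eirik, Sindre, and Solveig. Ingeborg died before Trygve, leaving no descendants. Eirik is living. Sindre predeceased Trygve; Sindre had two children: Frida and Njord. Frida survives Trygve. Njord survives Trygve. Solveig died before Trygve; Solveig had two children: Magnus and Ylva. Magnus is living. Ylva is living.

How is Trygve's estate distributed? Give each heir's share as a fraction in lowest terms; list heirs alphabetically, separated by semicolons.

Tove, as surviving spouse, takes 3/5.
The remaining 2/5 passes to Trygve's descendants per stirpes.
Ingeborg left no surviving issue, so that branch lapses and is disregarded.
The 2/5 is divided into 3 equal shares of 2/15 among Eirik, Sindre, Solveig.
Eirik is living and takes 2/15.
Sindre predeceased; the 2/15 allotted to Sindre's branch passes to Sindre's issue by representation.
The 2/15 is divided into 2 equal shares of 1/15 among Frida, Njord.
Frida is living and takes 1/15.
Njord is living and takes 1/15.
Solveig predeceased; the 2/15 allotted to Solveig's branch passes to Solveig's issue by representation.
The 2/15 is divided into 2 equal shares of 1/15 among Magnus, Ylva.
Magnus is living and takes 1/15.
Ylva is living and takes 1/15.

Eirik 2/15; Frida 1/15; Magnus 1/15; Njord 1/15; Tove 3/5; Ylva 1/15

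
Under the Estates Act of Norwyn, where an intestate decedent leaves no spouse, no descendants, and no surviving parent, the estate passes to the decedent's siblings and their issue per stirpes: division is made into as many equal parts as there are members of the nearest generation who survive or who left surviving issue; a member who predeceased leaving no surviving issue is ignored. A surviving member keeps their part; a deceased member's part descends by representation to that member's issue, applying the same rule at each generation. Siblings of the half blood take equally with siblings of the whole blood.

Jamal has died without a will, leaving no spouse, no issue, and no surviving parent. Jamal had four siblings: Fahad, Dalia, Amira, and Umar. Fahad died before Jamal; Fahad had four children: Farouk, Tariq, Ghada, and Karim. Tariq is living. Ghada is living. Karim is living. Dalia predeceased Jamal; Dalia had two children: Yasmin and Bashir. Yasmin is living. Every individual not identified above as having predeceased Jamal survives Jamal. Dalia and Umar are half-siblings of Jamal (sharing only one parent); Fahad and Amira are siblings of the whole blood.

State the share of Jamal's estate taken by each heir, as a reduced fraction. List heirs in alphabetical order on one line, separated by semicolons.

Amira 1/4; Bashir 1/8; Farouk 1/16; Ghada 1/16; Karim 1/16; Tariq 1/16; Umar 1/4; Yasmin 1/8

No spouse, descendants, or parent survives, so the estate passes to Jamal's siblings per stirpes.
Half-blood and whole-blood siblings take equally under the stated rule.
The estate is divided into 4 equal shares of 1/4 among Fahad, Dalia, Amira, Umar.
Fahad predeceased; the 1/4 allotted to Fahad's branch passes to Fahad's issue by representation.
The 1/4 is divided into 4 equal shares of 1/16 among Farouk, Tariq, Ghada, Karim.
Farouk is living and takes 1/16.
Tariq is living and takes 1/16.
Ghada is living and takes 1/16.
Karim is living and takes 1/16.
Dalia predeceased; the 1/4 allotted to Dalia's branch passes to Dalia's issue by representation.
The 1/4 is divided into 2 equal shares of 1/8 among Yasmin, Bashir.
Yasmin is living and takes 1/8.
Bashir is living and takes 1/8.
Amira is living and takes 1/4.
Umar is living and takes 1/4.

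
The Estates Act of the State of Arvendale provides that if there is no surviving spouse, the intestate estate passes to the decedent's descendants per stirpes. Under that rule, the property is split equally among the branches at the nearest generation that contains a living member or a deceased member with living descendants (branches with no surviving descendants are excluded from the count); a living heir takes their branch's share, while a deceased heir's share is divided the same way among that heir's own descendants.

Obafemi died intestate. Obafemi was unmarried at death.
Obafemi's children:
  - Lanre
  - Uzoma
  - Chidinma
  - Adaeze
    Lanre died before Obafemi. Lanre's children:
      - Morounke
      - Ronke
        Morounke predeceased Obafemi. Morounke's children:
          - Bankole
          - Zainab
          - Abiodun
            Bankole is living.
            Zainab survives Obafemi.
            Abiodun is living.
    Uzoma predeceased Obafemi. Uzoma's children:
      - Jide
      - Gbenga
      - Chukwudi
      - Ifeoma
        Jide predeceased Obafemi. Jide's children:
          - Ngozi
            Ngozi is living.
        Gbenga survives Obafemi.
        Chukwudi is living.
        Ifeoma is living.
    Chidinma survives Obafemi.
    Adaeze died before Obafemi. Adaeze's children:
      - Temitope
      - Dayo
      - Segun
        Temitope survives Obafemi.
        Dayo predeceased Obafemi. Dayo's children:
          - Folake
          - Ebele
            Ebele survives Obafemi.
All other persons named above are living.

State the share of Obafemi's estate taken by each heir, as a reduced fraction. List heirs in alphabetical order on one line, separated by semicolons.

Abiodun 1/24; Bankole 1/24; Chidinma 1/4; Chukwudi 1/16; Ebele 1/24; Folake 1/24; Gbenga 1/16; Ifeoma 1/16; Ngozi 1/16; Ronke 1/8; Segun 1/12; Temitope 1/12; Zainab 1/24

There is no surviving spouse, so the entire estate passes to Obafemi's descendants per stirpes.
The estate is divided into 4 equal shares of 1/4 among Lanre, Uzoma, Chidinma, Adaeze.
Lanre predeceased; the 1/4 allotted to Lanre's branch passes to Lanre's issue by representation.
The 1/4 is divided into 2 equal shares of 1/8 among Morounke, Ronke.
Morounke predeceased; the 1/8 allotted to Morounke's branch passes to Morounke's issue by representation.
The 1/8 is divided into 3 equal shares of 1/24 among Bankole, Zainab, Abiodun.
Bankole is living and takes 1/24.
Zainab is living and takes 1/24.
Abiodun is living and takes 1/24.
Ronke is living and takes 1/8.
Uzoma predeceased; the 1/4 allotted to Uzoma's branch passes to Uzoma's issue by representation.
The 1/4 is divided into 4 equal shares of 1/16 among Jide, Gbenga, Chukwudi, Ifeoma.
Jide predeceased; the 1/16 allotted to Jide's branch passes to Jide's issue by representation.
Ngozi is the sole taker at this level and receives the full 1/16.
Gbenga is living and takes 1/16.
Chukwudi is living and takes 1/16.
Ifeoma is living and takes 1/16.
Chidinma is living and takes 1/4.
Adaeze predeceased; the 1/4 allotted to Adaeze's branch passes to Adaeze's issue by representation.
The 1/4 is divided into 3 equal shares of 1/12 among Temitope, Dayo, Segun.
Temitope is living and takes 1/12.
Dayo predeceased; the 1/12 allotted to Dayo's branch passes to Dayo's issue by representation.
The 1/12 is divided into 2 equal shares of 1/24 among Folake, Ebele.
Folake is living and takes 1/24.
Ebele is living and takes 1/24.
Segun is living and takes 1/12.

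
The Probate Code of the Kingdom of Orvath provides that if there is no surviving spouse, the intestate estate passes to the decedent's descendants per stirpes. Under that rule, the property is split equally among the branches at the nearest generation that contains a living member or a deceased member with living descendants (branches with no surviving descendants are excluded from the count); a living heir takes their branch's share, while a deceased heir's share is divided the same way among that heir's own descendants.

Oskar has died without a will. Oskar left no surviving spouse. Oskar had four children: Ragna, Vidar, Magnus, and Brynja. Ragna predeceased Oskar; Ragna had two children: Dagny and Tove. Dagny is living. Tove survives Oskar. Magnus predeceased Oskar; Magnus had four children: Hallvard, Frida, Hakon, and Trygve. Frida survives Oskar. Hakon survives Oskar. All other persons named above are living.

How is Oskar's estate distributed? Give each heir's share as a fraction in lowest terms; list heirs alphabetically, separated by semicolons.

There is no surviving spouse, so the entire estate passes to Oskar's descendants per stirpes.
The estate is divided into 4 equal shares of 1/4 among Ragna, Vidar, Magnus, Brynja.
Ragna predeceased; the 1/4 allotted to Ragna's branch passes to Ragna's issue by representation.
The 1/4 is divided into 2 equal shares of 1/8 among Dagny, Tove.
Dagny is living and takes 1/8.
Tove is living and takes 1/8.
Vidar is living and takes 1/4.
Magnus predeceased; the 1/4 allotted to Magnus's branch passes to Magnus's issue by representation.
The 1/4 is divided into 4 equal shares of 1/16 among Hallvard, Frida, Hakon, Trygve.
Hallvard is living and takes 1/16.
Frida is living and takes 1/16.
Hakon is living and takes 1/16.
Trygve is living and takes 1/16.
Brynja is living and takes 1/4.

Brynja 1/4; Dagny 1/8; Frida 1/16; Hakon 1/16; Hallvard 1/16; Tove 1/8; Trygve 1/16; Vidar 1/4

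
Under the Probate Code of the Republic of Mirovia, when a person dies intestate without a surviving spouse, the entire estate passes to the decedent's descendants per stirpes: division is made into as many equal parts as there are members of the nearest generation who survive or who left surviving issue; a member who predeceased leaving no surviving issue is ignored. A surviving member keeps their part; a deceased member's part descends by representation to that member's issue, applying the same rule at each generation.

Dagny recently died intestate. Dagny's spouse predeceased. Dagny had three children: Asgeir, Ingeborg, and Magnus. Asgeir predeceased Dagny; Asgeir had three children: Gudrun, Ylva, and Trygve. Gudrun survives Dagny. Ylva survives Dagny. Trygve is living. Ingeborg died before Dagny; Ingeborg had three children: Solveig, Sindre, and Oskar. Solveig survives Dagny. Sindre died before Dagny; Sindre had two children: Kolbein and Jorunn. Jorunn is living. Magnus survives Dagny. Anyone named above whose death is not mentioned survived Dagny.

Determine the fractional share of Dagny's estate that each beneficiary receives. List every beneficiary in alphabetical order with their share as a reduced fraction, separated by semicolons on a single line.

There is no surviving spouse, so the entire estate passes to Dagny's descendants per stirpes.
The estate is divided into 3 equal shares of 1/3 among Asgeir, Ingeborg, Magnus.
Asgeir predeceased; the 1/3 allotted to Asgeir's branch passes to Asgeir's issue by representation.
The 1/3 is divided into 3 equal shares of 1/9 among Gudrun, Ylva, Trygve.
Gudrun is living and takes 1/9.
Ylva is living and takes 1/9.
Trygve is living and takes 1/9.
Ingeborg predeceased; the 1/3 allotted to Ingeborg's branch passes to Ingeborg's issue by representation.
The 1/3 is divided into 3 equal shares of 1/9 among Solveig, Sindre, Oskar.
Solveig is living and takes 1/9.
Sindre predeceased; the 1/9 allotted to Sindre's branch passes to Sindre's issue by representation.
The 1/9 is divided into 2 equal shares of 1/18 among Kolbein, Jorunn.
Kolbein is living and takes 1/18.
Jorunn is living and takes 1/18.
Oskar is living and takes 1/9.
Magnus is living and takes 1/3.

Gudrun 1/9; Jorunn 1/18; Kolbein 1/18; Magnus 1/3; Oskar 1/9; Solveig 1/9; Trygve 1/9; Ylva 1/9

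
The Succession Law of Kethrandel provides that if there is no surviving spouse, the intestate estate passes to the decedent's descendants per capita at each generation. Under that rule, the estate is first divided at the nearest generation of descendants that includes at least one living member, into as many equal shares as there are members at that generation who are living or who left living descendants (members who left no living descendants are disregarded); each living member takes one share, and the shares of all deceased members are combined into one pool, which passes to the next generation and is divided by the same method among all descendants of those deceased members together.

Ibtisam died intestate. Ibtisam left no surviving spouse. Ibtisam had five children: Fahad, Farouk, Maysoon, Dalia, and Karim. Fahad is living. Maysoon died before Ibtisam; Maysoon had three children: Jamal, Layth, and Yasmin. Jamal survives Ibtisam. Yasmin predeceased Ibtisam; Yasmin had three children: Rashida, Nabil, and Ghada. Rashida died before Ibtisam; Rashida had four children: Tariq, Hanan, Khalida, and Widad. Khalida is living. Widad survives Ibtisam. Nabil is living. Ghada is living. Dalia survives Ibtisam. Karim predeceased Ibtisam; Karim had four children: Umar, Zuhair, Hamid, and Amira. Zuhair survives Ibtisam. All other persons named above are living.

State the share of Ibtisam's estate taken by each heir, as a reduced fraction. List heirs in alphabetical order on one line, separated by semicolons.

There is no surviving spouse, so the entire estate passes to Ibtisam's descendants per capita at each generation.
At generation 1 (Fahad, Farouk, Maysoon, Dalia, Karim) there are 5 shares of (1)/5 = 1/5 each.
Living: Fahad, Farouk, and Dalia — each takes 1/5.
Deceased: Maysoon and Karim. Their combined 2/5 is pooled and carried to generation 2.
At generation 2 (Jamal, Layth, Yasmin, Umar, Zuhair, Hamid, Amira) there are 7 shares of (2/5)/7 = 2/35 each.
Living: Jamal, Layth, Umar, Zuhair, Hamid, and Amira — each takes 2/35.
Deceased: Yasmin. That 2/35 share is carried to generation 3.
At generation 3 (Rashida, Nabil, Ghada) there are 3 shares of (2/35)/3 = 2/105 each.
Living: Nabil and Ghada — each takes 2/105.
Deceased: Rashida. That 2/105 share is carried to generation 4.
At generation 4 (Tariq, Hanan, Khalida, Widad) there are 4 shares of (2/105)/4 = 1/210 each.
Living: Tariq, Hanan, Khalida, and Widad — each takes 1/210.

Amira 2/35; Dalia 1/5; Fahad 1/5; Farouk 1/5; Ghada 2/105; Hamid 2/35; Hanan 1/210; Jamal 2/35; Khalida 1/210; Layth 2/35; Nabil 2/105; Tariq 1/210; Umar 2/35; Widad 1/210; Zuhair 2/35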